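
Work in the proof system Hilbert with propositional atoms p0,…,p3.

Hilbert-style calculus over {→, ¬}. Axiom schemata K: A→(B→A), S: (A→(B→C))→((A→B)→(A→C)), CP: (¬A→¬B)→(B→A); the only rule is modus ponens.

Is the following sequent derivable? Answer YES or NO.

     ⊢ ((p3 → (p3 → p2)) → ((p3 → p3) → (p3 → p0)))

Enumerate valuations to refute Γ ⊢ Δ:
  v=0000: Γ:[] Δ:[((p3 → (p3 → p2)) → ((p3 → p3) → (p3 → p0)))=T] refutes=False
  v=0001: Γ:[] Δ:[((p3 → (p3 → p2)) → ((p3 → p3) → (p3 → p0)))=T] refutes=False
  v=0010: Γ:[] Δ:[((p3 → (p3 → p2)) → ((p3 → p3) → (p3 → p0)))=T] refutes=False
  v=0011: Γ:[] Δ:[((p3 → (p3 → p2)) → ((p3 → p3) → (p3 → p0)))=F] refutes=True  ← countermodel

Result: NO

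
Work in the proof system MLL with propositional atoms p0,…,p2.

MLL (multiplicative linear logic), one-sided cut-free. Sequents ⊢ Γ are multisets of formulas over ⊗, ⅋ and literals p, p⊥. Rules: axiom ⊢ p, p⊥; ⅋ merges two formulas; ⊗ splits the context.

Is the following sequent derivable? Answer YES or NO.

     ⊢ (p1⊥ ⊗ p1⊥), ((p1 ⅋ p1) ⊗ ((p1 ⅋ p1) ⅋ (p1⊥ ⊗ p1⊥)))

Derivation (root first):
[⊗]  ⊢ (p1⊥ ⊗ p1⊥), ((p1 ⅋ p1) ⊗ ((p1 ⅋ p1) ⅋ (p1⊥ ⊗ p1⊥)))
  [⅋]  ⊢ (p1⊥ ⊗ p1⊥), (p1 ⅋ p1)
    [⊗]  ⊢ p1, p1, (p1⊥ ⊗ p1⊥)
      [Ax]  ⊢ p1, p1⊥
      [Ax]  ⊢ p1, p1⊥
  [⅋]  ⊢ ((p1 ⅋ p1) ⅋ (p1⊥ ⊗ p1⊥))
    [⅋]  ⊢ (p1⊥ ⊗ p1⊥), (p1 ⅋ p1)
      [⊗]  ⊢ p1, p1, (p1⊥ ⊗ p1⊥)
        [Ax]  ⊢ p1, p1⊥
        [Ax]  ⊢ p1, p1⊥

Result: YES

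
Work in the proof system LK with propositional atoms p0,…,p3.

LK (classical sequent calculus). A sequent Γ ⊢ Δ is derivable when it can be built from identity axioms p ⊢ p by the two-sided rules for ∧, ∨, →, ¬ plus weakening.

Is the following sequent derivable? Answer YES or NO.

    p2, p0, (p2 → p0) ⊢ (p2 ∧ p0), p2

Proof tree:
[→L] p2, p0, (p2 → p0) ⊢ (p2 ∧ p0), p2
  [WR] p2, p0 ⊢ (p2 ∧ p0), p2
    [∧R] p2, p0 ⊢ (p2 ∧ p0)
      [Ax] p2 ⊢ p2
      [Ax] p0 ⊢ p0
  [WR] p2, p0 ⊢ (p2 ∧ p0), p2
    [∧R] p2, p0 ⊢ (p2 ∧ p0)
      [Ax] p2 ⊢ p2
      [Ax] p0 ⊢ p0

Result: YES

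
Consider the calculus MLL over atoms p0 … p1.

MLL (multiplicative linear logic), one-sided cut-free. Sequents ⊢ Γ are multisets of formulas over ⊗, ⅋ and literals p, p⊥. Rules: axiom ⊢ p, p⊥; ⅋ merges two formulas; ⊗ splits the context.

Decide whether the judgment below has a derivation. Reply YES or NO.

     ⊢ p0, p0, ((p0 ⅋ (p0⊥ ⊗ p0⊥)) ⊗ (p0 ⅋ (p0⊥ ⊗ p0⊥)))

Derivation (root first):
[⊗]  ⊢ p0, p0, ((p0 ⅋ (p0⊥ ⊗ p0⊥)) ⊗ (p0 ⅋ (p0⊥ ⊗ p0⊥)))
  [⅋]  ⊢ p0, (p0 ⅋ (p0⊥ ⊗ p0⊥))
    [⊗]  ⊢ p0, p0, (p0⊥ ⊗ p0⊥)
      [Ax]  ⊢ p0, p0⊥
      [Ax]  ⊢ p0, p0⊥
  [⅋]  ⊢ p0, (p0 ⅋ (p0⊥ ⊗ p0⊥))
    [⊗]  ⊢ p0, p0, (p0⊥ ⊗ p0⊥)
      [Ax]  ⊢ p0, p0⊥
      [Ax]  ⊢ p0, p0⊥

Result: YES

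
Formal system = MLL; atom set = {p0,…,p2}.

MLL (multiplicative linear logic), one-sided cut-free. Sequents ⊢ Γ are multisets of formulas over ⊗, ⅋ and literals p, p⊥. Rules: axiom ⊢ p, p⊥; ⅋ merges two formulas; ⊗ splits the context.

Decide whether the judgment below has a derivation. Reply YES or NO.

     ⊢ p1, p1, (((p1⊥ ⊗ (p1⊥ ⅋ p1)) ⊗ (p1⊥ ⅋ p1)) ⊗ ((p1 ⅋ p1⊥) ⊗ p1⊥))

Derivation trace:
[⊗]  ⊢ p1, p1, (((p1⊥ ⊗ (p1⊥ ⅋ p1)) ⊗ (p1⊥ ⅋ p1)) ⊗ ((p1 ⅋ p1⊥) ⊗ p1⊥))
  [⊗]  ⊢ p1, ((p1⊥ ⊗ (p1⊥ ⅋ p1)) ⊗ (p1⊥ ⅋ p1))
    [⊗]  ⊢ p1, (p1⊥ ⊗ (p1⊥ ⅋ p1))
      [Ax]  ⊢ p1, p1⊥
      [⅋]  ⊢ (p1⊥ ⅋ p1)
        [Ax]  ⊢ p1, p1⊥
    [⅋]  ⊢ (p1⊥ ⅋ p1)
      [Ax]  ⊢ p1, p1⊥
  [⊗]  ⊢ p1, ((p1 ⅋ p1⊥) ⊗ p1⊥)
    [⅋]  ⊢ (p1 ⅋ p1⊥)
      [Ax]  ⊢ p1, p1⊥
    [Ax]  ⊢ p1, p1⊥

Result: YES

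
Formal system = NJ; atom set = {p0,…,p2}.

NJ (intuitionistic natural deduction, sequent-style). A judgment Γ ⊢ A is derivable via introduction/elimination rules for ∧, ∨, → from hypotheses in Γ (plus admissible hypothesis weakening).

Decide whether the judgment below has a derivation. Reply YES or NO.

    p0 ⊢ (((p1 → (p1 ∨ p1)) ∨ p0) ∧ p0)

Derivation trace:
[∧I] p0 ⊢ (((p1 → (p1 ∨ p1)) ∨ p0) ∧ p0)
  [∨I₁]  ⊢ ((p1 → (p1 ∨ p1)) ∨ p0)
    [→I]  ⊢ (p1 → (p1 ∨ p1))
      [∨I₂] p1 ⊢ (p1 ∨ p1)
        [Ax] p1 ⊢ p1
  [Ax] p0 ⊢ p0

Result: YES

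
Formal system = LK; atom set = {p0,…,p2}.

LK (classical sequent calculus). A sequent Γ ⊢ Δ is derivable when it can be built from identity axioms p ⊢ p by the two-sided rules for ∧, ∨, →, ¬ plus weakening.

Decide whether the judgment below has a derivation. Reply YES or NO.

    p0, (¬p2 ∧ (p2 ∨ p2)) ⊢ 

Proof tree:
[∧L] p0, (¬p2 ∧ (p2 ∨ p2)) ⊢ 
  [WL] (p2 ∨ p2), ¬p2, p0 ⊢ 
    [¬L] (p2 ∨ p2), ¬p2 ⊢ 
      [∨L] (p2 ∨ p2) ⊢ p2
        [Ax] p2 ⊢ p2
        [Ax] p2 ⊢ p2

Result: YES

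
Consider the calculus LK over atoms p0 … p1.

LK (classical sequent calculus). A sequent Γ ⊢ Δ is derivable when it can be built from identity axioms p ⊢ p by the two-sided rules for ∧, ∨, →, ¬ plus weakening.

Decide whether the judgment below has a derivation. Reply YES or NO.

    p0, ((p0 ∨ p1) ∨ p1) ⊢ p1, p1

Truth-table refutation:
  v=00: Γ:[p0=F, ((p0 ∨ p1) ∨ p1)=F] Δ:[p1=F, p1=F] refutes=False
  v=01: Γ:[p0=F, ((p0 ∨ p1) ∨ p1)=T] Δ:[p1=T, p1=T] refutes=False
  v=10: Γ:[p0=T, ((p0 ∨ p1) ∨ p1)=T] Δ:[p1=F, p1=F] refutes=True  ← countermodel

Result: NO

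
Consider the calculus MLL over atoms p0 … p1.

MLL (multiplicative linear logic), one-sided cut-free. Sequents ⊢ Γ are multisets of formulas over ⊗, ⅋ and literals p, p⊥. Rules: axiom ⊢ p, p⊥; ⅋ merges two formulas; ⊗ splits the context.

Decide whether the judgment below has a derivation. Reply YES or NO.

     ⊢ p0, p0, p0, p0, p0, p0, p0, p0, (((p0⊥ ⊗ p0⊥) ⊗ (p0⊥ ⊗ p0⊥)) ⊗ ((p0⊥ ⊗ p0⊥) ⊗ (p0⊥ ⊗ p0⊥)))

Derivation trace:
[⊗]  ⊢ p0, p0, p0, p0, p0, p0, p0, p0, (((p0⊥ ⊗ p0⊥) ⊗ (p0⊥ ⊗ p0⊥)) ⊗ ((p0⊥ ⊗ p0⊥) ⊗ (p0⊥ ⊗ p0⊥)))
  [⊗]  ⊢ p0, p0, p0, p0, ((p0⊥ ⊗ p0⊥) ⊗ (p0⊥ ⊗ p0⊥))
    [⊗]  ⊢ p0, p0, (p0⊥ ⊗ p0⊥)
      [Ax]  ⊢ p0, p0⊥
      [Ax]  ⊢ p0, p0⊥
    [⊗]  ⊢ p0, p0, (p0⊥ ⊗ p0⊥)
      [Ax]  ⊢ p0, p0⊥
      [Ax]  ⊢ p0, p0⊥
  [⊗]  ⊢ p0, p0, p0, p0, ((p0⊥ ⊗ p0⊥) ⊗ (p0⊥ ⊗ p0⊥))
    [⊗]  ⊢ p0, p0, (p0⊥ ⊗ p0⊥)
      [Ax]  ⊢ p0, p0⊥
      [Ax]  ⊢ p0, p0⊥
    [⊗]  ⊢ p0, p0, (p0⊥ ⊗ p0⊥)
      [Ax]  ⊢ p0, p0⊥
      [Ax]  ⊢ p0, p0⊥

Result: YES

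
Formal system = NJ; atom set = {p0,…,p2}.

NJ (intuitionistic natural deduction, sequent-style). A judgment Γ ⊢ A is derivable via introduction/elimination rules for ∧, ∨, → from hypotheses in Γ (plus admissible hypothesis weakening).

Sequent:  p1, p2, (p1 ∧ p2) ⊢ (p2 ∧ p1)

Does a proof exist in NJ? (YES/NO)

Derivation trace:
[∧I] p1, p2, (p1 ∧ p2) ⊢ (p2 ∧ p1)
  [Wk] p2, (p1 ∧ p2) ⊢ p2
    [Ax] p2 ⊢ p2
  [Ax] p1 ⊢ p1

Result: YES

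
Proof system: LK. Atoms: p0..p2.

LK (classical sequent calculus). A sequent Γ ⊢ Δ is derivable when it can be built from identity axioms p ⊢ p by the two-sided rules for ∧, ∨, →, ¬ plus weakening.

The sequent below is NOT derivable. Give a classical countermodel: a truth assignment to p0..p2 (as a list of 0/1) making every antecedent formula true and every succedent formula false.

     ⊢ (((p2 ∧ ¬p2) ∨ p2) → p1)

Search for a countermodel by truth-table:
  v=000: Γ:[] Δ:[(((p2 ∧ ¬p2) ∨ p2) → p1)=T] refutes=False
  v=001: Γ:[] Δ:[(((p2 ∧ ¬p2) ∨ p2) → p1)=F] refutes=True  ← countermodel

Result: [0, 0, 1]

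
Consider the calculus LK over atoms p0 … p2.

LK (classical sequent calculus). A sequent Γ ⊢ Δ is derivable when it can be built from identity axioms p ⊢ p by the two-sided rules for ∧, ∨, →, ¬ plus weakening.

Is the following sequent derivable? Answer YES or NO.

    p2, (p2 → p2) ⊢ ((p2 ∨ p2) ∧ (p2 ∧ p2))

Derivation (root first):
[∧R] p2, (p2 → p2) ⊢ ((p2 ∨ p2) ∧ (p2 ∧ p2))
  [∨R] p2 ⊢ (p2 ∨ p2)
    [WR] p2 ⊢ p2, p2
      [Ax] p2 ⊢ p2
  [∧R] p2, (p2 → p2) ⊢ (p2 ∧ p2)
    [→L] p2, (p2 → p2) ⊢ p2
      [WR] p2 ⊢ p2, p2
        [Ax] p2 ⊢ p2
      [WR] p2 ⊢ p2, p2
        [Ax] p2 ⊢ p2
    [Ax] p2 ⊢ p2

Result: YES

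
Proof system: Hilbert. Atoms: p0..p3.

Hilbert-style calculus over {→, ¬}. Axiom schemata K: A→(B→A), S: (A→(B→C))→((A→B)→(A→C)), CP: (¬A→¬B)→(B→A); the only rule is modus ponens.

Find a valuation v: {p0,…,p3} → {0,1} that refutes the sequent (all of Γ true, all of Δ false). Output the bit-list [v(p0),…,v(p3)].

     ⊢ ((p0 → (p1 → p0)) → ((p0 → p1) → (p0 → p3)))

Search for a countermodel by truth-table:
  v=0000: Γ:[] Δ:[((p0 → (p1 → p0)) → ((p0 → p1) → (p0 → p3)))=T] refutes=False
  v=0001: Γ:[] Δ:[((p0 → (p1 → p0)) → ((p0 → p1) → (p0 → p3)))=T] refutes=False
  v=0010: Γ:[] Δ:[((p0 → (p1 → p0)) → ((p0 → p1) → (p0 → p3)))=T] refutes=False
  v=0011: Γ:[] Δ:[((p0 → (p1 → p0)) → ((p0 → p1) → (p0 → p3)))=T] refutes=False
  v=0100: Γ:[] Δ:[((p0 → (p1 → p0)) → ((p0 → p1) → (p0 → p3)))=T] refutes=False
  v=0101: Γ:[] Δ:[((p0 → (p1 → p0)) → ((p0 → p1) → (p0 → p3)))=T] refutes=False
  v=0110: Γ:[] Δ:[((p0 → (p1 → p0)) → ((p0 → p1) → (p0 → p3)))=T] refutes=False
  v=0111: Γ:[] Δ:[((p0 → (p1 → p0)) → ((p0 → p1) → (p0 → p3)))=T] refutes=False
  v=1000: Γ:[] Δ:[((p0 → (p1 → p0)) → ((p0 → p1) → (p0 → p3)))=T] refutes=False
  v=1001: Γ:[] Δ:[((p0 → (p1 → p0)) → ((p0 → p1) → (p0 → p3)))=T] refutes=False
  v=1010: Γ:[] Δ:[((p0 → (p1 → p0)) → ((p0 → p1) → (p0 → p3)))=T] refutes=False
  v=1011: Γ:[] Δ:[((p0 → (p1 → p0)) → ((p0 → p1) → (p0 → p3)))=T] refutes=False
  v=1100: Γ:[] Δ:[((p0 → (p1 → p0)) → ((p0 → p1) → (p0 → p3)))=F] refutes=True  ← countermodel

Result: [1, 1, 0, 0]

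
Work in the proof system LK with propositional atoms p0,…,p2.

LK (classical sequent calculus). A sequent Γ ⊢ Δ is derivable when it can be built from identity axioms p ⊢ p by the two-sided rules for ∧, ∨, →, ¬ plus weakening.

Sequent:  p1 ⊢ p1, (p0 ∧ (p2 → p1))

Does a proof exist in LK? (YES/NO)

Derivation (root first):
[∧R] p1 ⊢ p1, (p0 ∧ (p2 → p1))
  [WR] p1 ⊢ p1, p0
    [Ax] p1 ⊢ p1
  [→R] p1 ⊢ (p2 → p1)
    [WL] p1, p2 ⊢ p1
      [Ax] p1 ⊢ p1

Result: YES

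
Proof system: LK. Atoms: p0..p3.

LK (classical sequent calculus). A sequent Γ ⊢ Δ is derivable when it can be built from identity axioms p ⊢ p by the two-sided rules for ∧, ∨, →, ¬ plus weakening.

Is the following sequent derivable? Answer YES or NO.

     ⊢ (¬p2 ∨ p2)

Proof tree:
[∨R]  ⊢ (¬p2 ∨ p2)
  [¬R]  ⊢ p2, ¬p2
    [Ax] p2 ⊢ p2

Result: YES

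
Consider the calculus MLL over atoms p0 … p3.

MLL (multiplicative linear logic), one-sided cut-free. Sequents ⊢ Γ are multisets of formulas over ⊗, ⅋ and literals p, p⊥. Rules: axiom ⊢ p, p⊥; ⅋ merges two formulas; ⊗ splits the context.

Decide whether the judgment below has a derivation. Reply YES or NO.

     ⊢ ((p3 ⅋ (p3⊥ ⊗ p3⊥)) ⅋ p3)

Proof tree:
[⅋]  ⊢ ((p3 ⅋ (p3⊥ ⊗ p3⊥)) ⅋ p3)
  [⅋]  ⊢ p3, (p3 ⅋ (p3⊥ ⊗ p3⊥))
    [⊗]  ⊢ p3, p3, (p3⊥ ⊗ p3⊥)
      [Ax]  ⊢ p3, p3⊥
      [Ax]  ⊢ p3, p3⊥

Result: YES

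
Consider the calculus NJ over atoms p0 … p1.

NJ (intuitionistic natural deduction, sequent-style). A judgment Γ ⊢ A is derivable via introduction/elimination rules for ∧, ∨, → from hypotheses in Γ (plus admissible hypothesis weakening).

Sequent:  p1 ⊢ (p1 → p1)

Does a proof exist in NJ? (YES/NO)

Derivation trace:
[Wk] p1 ⊢ (p1 → p1)
  [→I]  ⊢ (p1 → p1)
    [Ax] p1 ⊢ p1

Result: YES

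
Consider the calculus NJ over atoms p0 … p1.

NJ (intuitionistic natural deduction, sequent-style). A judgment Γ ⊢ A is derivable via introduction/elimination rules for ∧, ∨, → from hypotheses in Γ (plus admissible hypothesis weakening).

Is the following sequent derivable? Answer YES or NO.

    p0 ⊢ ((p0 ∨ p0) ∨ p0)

Proof tree:
[∨I₁] p0 ⊢ ((p0 ∨ p0) ∨ p0)
  [∨I₂] p0 ⊢ (p0 ∨ p0)
    [Ax] p0 ⊢ p0

Result: YES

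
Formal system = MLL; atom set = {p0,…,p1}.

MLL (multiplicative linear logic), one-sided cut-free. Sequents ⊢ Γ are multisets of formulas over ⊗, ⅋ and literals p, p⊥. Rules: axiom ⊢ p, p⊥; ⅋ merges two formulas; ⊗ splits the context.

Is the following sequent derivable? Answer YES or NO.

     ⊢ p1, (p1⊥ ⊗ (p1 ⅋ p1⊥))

Derivation trace:
[⊗]  ⊢ p1, (p1⊥ ⊗ (p1 ⅋ p1⊥))
  [Ax]  ⊢ p1, p1⊥
  [⅋]  ⊢ (p1 ⅋ p1⊥)
    [Ax]  ⊢ p1, p1⊥

Result: YES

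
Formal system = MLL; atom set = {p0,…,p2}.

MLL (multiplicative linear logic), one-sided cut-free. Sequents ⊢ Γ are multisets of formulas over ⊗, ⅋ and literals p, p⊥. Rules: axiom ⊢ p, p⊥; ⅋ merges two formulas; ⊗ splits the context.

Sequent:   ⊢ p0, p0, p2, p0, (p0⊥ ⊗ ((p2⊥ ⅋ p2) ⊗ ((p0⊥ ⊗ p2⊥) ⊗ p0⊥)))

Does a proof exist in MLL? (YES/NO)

Proof tree:
[⊗]  ⊢ p0, p0, p2, p0, (p0⊥ ⊗ ((p2⊥ ⅋ p2) ⊗ ((p0⊥ ⊗ p2⊥) ⊗ p0⊥)))
  [Ax]  ⊢ p0, p0⊥
  [⊗]  ⊢ p0, p2, p0, ((p2⊥ ⅋ p2) ⊗ ((p0⊥ ⊗ p2⊥) ⊗ p0⊥))
    [⅋]  ⊢ (p2⊥ ⅋ p2)
      [Ax]  ⊢ p2, p2⊥
    [⊗]  ⊢ p0, p2, p0, ((p0⊥ ⊗ p2⊥) ⊗ p0⊥)
      [⊗]  ⊢ p0, p2, (p0⊥ ⊗ p2⊥)
        [Ax]  ⊢ p0, p0⊥
        [Ax]  ⊢ p2, p2⊥
      [Ax]  ⊢ p0, p0⊥

Result: YES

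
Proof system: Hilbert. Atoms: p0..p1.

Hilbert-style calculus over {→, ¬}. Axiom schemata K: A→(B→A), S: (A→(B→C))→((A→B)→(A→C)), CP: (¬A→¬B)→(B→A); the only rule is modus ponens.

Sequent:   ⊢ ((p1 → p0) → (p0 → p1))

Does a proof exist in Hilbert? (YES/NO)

Truth-table refutation:
  v=00: Γ:[] Δ:[((p1 → p0) → (p0 → p1))=T] refutes=False
  v=01: Γ:[] Δ:[((p1 → p0) → (p0 → p1))=T] refutes=False
  v=10: Γ:[] Δ:[((p1 → p0) → (p0 → p1))=F] refutes=True  ← countermodel

Result: NO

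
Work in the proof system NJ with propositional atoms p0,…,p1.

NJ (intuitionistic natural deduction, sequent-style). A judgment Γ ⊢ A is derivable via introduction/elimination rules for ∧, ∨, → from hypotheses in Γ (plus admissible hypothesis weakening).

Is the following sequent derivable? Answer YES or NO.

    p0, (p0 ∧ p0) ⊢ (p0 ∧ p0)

Proof tree:
[Wk] p0, (p0 ∧ p0) ⊢ (p0 ∧ p0)
  [∧I] p0 ⊢ (p0 ∧ p0)
    [Ax] p0 ⊢ p0
    [Ax] p0 ⊢ p0

Result: YES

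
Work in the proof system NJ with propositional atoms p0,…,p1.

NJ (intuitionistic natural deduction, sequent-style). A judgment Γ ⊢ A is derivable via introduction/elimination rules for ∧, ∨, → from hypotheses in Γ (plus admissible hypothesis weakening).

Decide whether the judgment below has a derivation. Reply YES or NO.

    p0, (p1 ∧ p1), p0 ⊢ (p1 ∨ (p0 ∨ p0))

Derivation (root first):
[∨I₂] p0, (p1 ∧ p1), p0 ⊢ (p1 ∨ (p0 ∨ p0))
  [Wk] p0, (p1 ∧ p1), p0 ⊢ (p0 ∨ p0)
    [Wk] p0, (p1 ∧ p1) ⊢ (p0 ∨ p0)
      [∨I₁] p0 ⊢ (p0 ∨ p0)
        [Ax] p0 ⊢ p0

Result: YES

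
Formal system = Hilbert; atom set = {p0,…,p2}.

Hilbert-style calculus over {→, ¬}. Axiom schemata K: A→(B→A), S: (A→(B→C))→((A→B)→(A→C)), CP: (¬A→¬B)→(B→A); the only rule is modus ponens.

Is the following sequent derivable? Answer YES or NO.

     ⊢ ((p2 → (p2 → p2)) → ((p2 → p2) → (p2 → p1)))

Enumerate valuations to refute Γ ⊢ Δ:
  v=000: Γ:[] Δ:[((p2 → (p2 → p2)) → ((p2 → p2) → (p2 → p1)))=T] refutes=False
  v=001: Γ:[] Δ:[((p2 → (p2 → p2)) → ((p2 → p2) → (p2 → p1)))=F] refutes=True  ← countermodel

Result: NO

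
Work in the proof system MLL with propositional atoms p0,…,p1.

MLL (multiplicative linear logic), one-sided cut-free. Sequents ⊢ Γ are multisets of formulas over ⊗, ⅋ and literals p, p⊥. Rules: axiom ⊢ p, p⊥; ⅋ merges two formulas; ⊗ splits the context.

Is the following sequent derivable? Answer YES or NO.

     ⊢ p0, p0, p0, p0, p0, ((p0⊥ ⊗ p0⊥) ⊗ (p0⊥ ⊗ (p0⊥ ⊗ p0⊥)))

Derivation trace:
[⊗]  ⊢ p0, p0, p0, p0, p0, ((p0⊥ ⊗ p0⊥) ⊗ (p0⊥ ⊗ (p0⊥ ⊗ p0⊥)))
  [⊗]  ⊢ p0, p0, (p0⊥ ⊗ p0⊥)
    [Ax]  ⊢ p0, p0⊥
    [Ax]  ⊢ p0, p0⊥
  [⊗]  ⊢ p0, p0, p0, (p0⊥ ⊗ (p0⊥ ⊗ p0⊥))
    [Ax]  ⊢ p0, p0⊥
    [⊗]  ⊢ p0, p0, (p0⊥ ⊗ p0⊥)
      [Ax]  ⊢ p0, p0⊥
      [Ax]  ⊢ p0, p0⊥

Result: YES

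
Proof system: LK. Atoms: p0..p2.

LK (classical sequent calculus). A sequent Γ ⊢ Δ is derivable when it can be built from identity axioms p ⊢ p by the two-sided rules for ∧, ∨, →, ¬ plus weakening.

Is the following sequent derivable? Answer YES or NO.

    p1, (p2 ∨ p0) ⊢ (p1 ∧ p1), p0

Derivation (root first):
[∨L] p1, (p2 ∨ p0) ⊢ (p1 ∧ p1), p0
  [∧R] p1, p2 ⊢ (p1 ∧ p1)
    [Ax] p1 ⊢ p1
    [WL] p1, p2 ⊢ p1
      [Ax] p1 ⊢ p1
  [Ax] p0 ⊢ p0

Result: YES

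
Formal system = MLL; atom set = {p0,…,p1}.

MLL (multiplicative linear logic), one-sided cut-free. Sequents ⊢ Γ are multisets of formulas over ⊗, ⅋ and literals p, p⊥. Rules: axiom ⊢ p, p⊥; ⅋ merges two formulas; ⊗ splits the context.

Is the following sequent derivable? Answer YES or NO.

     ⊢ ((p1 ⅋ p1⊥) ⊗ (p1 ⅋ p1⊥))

Derivation (root first):
[⊗]  ⊢ ((p1 ⅋ p1⊥) ⊗ (p1 ⅋ p1⊥))
  [⅋]  ⊢ (p1 ⅋ p1⊥)
    [Ax]  ⊢ p1, p1⊥
  [⅋]  ⊢ (p1 ⅋ p1⊥)
    [Ax]  ⊢ p1, p1⊥

Result: YES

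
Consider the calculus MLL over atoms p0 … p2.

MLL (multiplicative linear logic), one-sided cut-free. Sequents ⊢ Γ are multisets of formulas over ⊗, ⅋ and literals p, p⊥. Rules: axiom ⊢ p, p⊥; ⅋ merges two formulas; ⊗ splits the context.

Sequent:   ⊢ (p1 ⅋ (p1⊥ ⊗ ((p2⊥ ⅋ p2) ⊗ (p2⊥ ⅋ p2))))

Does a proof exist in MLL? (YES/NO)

Proof tree:
[⅋]  ⊢ (p1 ⅋ (p1⊥ ⊗ ((p2⊥ ⅋ p2) ⊗ (p2⊥ ⅋ p2))))
  [⊗]  ⊢ p1, (p1⊥ ⊗ ((p2⊥ ⅋ p2) ⊗ (p2⊥ ⅋ p2)))
    [Ax]  ⊢ p1, p1⊥
    [⊗]  ⊢ ((p2⊥ ⅋ p2) ⊗ (p2⊥ ⅋ p2))
      [⅋]  ⊢ (p2⊥ ⅋ p2)
        [Ax]  ⊢ p2, p2⊥
      [⅋]  ⊢ (p2⊥ ⅋ p2)
        [Ax]  ⊢ p2, p2⊥

Result: YES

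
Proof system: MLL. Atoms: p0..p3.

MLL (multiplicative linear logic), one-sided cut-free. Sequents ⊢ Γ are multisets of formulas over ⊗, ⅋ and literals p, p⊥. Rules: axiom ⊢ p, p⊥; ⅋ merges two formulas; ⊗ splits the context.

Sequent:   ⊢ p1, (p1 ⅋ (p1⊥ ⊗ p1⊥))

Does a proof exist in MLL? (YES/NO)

Derivation trace:
[⅋]  ⊢ p1, (p1 ⅋ (p1⊥ ⊗ p1⊥))
  [⊗]  ⊢ p1, p1, (p1⊥ ⊗ p1⊥)
    [Ax]  ⊢ p1, p1⊥
    [Ax]  ⊢ p1, p1⊥

Result: YES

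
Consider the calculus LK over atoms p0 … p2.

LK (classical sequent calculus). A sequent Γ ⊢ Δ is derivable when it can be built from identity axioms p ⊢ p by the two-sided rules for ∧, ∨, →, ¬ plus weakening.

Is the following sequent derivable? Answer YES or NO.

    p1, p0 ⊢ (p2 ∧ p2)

Enumerate valuations to refute Γ ⊢ Δ:
  v=000: Γ:[p1=F, p0=F] Δ:[(p2 ∧ p2)=F] refutes=False
  v=001: Γ:[p1=F, p0=F] Δ:[(p2 ∧ p2)=T] refutes=False
  v=010: Γ:[p1=T, p0=F] Δ:[(p2 ∧ p2)=F] refutes=False
  v=011: Γ:[p1=T, p0=F] Δ:[(p2 ∧ p2)=T] refutes=False
  v=100: Γ:[p1=F, p0=T] Δ:[(p2 ∧ p2)=F] refutes=False
  v=101: Γ:[p1=F, p0=T] Δ:[(p2 ∧ p2)=T] refutes=False
  v=110: Γ:[p1=T, p0=T] Δ:[(p2 ∧ p2)=F] refutes=True  ← countermodel

Result: NO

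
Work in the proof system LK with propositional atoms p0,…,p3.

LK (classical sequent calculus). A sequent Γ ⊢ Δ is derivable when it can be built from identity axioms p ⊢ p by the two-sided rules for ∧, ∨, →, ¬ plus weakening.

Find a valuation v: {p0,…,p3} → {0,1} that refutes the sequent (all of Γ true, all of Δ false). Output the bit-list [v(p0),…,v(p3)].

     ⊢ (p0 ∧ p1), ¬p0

Truth-table refutation:
  v=0000: Γ:[] Δ:[(p0 ∧ p1)=F, ¬p0=T] refutes=False
  v=0001: Γ:[] Δ:[(p0 ∧ p1)=F, ¬p0=T] refutes=False
  v=0010: Γ:[] Δ:[(p0 ∧ p1)=F, ¬p0=T] refutes=False
  v=0011: Γ:[] Δ:[(p0 ∧ p1)=F, ¬p0=T] refutes=False
  v=0100: Γ:[] Δ:[(p0 ∧ p1)=F, ¬p0=T] refutes=False
  v=0101: Γ:[] Δ:[(p0 ∧ p1)=F, ¬p0=T] refutes=False
  v=0110: Γ:[] Δ:[(p0 ∧ p1)=F, ¬p0=T] refutes=False
  v=0111: Γ:[] Δ:[(p0 ∧ p1)=F, ¬p0=T] refutes=False
  v=1000: Γ:[] Δ:[(p0 ∧ p1)=F, ¬p0=F] refutes=True  ← countermodel

Result: [1, 0, 0, 0]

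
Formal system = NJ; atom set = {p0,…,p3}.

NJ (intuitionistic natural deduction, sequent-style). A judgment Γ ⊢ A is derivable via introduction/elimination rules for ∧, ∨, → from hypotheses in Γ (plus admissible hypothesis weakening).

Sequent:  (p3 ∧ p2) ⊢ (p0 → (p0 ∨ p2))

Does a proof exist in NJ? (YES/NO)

Derivation (root first):
[Wk] (p3 ∧ p2) ⊢ (p0 → (p0 ∨ p2))
  [→I]  ⊢ (p0 → (p0 ∨ p2))
    [∨I₁] p0 ⊢ (p0 ∨ p2)
      [Ax] p0 ⊢ p0

Result: YES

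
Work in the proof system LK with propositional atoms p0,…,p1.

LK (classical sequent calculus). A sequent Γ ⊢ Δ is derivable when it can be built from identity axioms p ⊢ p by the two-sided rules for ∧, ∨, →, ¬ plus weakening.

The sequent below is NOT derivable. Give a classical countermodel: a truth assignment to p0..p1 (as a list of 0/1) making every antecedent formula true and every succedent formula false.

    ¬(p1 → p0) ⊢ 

Enumerate valuations to refute Γ ⊢ Δ:
  v=00: Γ:[¬(p1 → p0)=F] Δ:[] refutes=False
  v=01: Γ:[¬(p1 → p0)=T] Δ:[] refutes=True  ← countermodel

Result: [0, 1]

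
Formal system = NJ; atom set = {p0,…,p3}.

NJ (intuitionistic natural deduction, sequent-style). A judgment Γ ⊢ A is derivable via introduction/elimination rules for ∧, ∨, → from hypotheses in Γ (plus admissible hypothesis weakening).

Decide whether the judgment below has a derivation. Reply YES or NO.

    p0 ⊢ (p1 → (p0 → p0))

Proof tree:
[→I] p0 ⊢ (p1 → (p0 → p0))
  [→I] p0, p1 ⊢ (p0 → p0)
    [Wk] p0, p0, p1 ⊢ p0
      [Wk] p0, p0 ⊢ p0
        [Ax] p0 ⊢ p0

Result: YES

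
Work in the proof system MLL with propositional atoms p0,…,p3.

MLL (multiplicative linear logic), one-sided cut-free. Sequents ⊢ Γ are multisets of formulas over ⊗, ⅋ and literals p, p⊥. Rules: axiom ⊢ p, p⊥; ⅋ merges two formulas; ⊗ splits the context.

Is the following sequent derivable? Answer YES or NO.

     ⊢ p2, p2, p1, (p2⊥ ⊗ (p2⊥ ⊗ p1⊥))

Derivation trace:
[⊗]  ⊢ p2, p2, p1, (p2⊥ ⊗ (p2⊥ ⊗ p1⊥))
  [Ax]  ⊢ p2, p2⊥
  [⊗]  ⊢ p2, p1, (p2⊥ ⊗ p1⊥)
    [Ax]  ⊢ p2, p2⊥
    [Ax]  ⊢ p1, p1⊥

Result: YES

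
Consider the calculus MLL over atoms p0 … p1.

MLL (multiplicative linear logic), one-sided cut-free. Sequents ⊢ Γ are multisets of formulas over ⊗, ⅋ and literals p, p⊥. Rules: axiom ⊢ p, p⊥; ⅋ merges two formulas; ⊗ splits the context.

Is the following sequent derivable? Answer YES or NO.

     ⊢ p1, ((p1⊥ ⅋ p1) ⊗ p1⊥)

Proof tree:
[⊗]  ⊢ p1, ((p1⊥ ⅋ p1) ⊗ p1⊥)
  [⅋]  ⊢ (p1⊥ ⅋ p1)
    [Ax]  ⊢ p1, p1⊥
  [Ax]  ⊢ p1, p1⊥

Result: YES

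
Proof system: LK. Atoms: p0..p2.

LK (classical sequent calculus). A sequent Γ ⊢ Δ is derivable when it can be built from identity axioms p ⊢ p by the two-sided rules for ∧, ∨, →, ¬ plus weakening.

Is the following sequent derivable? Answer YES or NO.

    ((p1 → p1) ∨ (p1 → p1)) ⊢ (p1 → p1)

Derivation (root first):
[∨L] ((p1 → p1) ∨ (p1 → p1)) ⊢ (p1 → p1)
  [→R] (p1 → p1) ⊢ (p1 → p1)
    [→L] p1, (p1 → p1) ⊢ p1
      [WR] p1 ⊢ p1, p1
        [Ax] p1 ⊢ p1
      [Ax] p1 ⊢ p1
  [→R] (p1 → p1) ⊢ (p1 → p1)
    [→L] p1, (p1 → p1) ⊢ p1
      [WR] p1 ⊢ p1, p1
        [Ax] p1 ⊢ p1
      [Ax] p1 ⊢ p1

Result: YES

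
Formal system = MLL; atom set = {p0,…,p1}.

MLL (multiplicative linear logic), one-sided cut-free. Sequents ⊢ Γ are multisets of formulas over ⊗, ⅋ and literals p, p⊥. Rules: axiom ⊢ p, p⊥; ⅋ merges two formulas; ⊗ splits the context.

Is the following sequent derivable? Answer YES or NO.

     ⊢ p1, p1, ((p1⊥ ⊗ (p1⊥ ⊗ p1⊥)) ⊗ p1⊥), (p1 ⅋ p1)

Derivation trace:
[⅋]  ⊢ p1, p1, ((p1⊥ ⊗ (p1⊥ ⊗ p1⊥)) ⊗ p1⊥), (p1 ⅋ p1)
  [⊗]  ⊢ p1, p1, p1, p1, ((p1⊥ ⊗ (p1⊥ ⊗ p1⊥)) ⊗ p1⊥)
    [⊗]  ⊢ p1, p1, p1, (p1⊥ ⊗ (p1⊥ ⊗ p1⊥))
      [Ax]  ⊢ p1, p1⊥
      [⊗]  ⊢ p1, p1, (p1⊥ ⊗ p1⊥)
        [Ax]  ⊢ p1, p1⊥
        [Ax]  ⊢ p1, p1⊥
    [Ax]  ⊢ p1, p1⊥

Result: YES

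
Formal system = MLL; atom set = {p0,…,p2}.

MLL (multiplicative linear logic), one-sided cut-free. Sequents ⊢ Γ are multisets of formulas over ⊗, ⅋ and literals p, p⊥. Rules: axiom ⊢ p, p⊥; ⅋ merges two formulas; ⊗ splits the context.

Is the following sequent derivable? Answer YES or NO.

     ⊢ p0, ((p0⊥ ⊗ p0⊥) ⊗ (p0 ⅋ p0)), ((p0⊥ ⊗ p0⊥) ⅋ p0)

Derivation trace:
[⅋]  ⊢ p0, ((p0⊥ ⊗ p0⊥) ⊗ (p0 ⅋ p0)), ((p0⊥ ⊗ p0⊥) ⅋ p0)
  [⊗]  ⊢ p0, p0, (p0⊥ ⊗ p0⊥), ((p0⊥ ⊗ p0⊥) ⊗ (p0 ⅋ p0))
    [⊗]  ⊢ p0, p0, (p0⊥ ⊗ p0⊥)
      [Ax]  ⊢ p0, p0⊥
      [Ax]  ⊢ p0, p0⊥
    [⅋]  ⊢ (p0⊥ ⊗ p0⊥), (p0 ⅋ p0)
      [⊗]  ⊢ p0, p0, (p0⊥ ⊗ p0⊥)
        [Ax]  ⊢ p0, p0⊥
        [Ax]  ⊢ p0, p0⊥

Result: YES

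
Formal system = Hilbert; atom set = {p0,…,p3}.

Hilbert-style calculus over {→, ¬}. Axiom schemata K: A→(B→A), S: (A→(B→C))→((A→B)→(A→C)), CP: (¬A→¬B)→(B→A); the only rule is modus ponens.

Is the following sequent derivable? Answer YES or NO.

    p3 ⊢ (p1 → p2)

Enumerate valuations to refute Γ ⊢ Δ:
  v=0000: Γ:[p3=F] Δ:[(p1 → p2)=T] refutes=False
  v=0001: Γ:[p3=T] Δ:[(p1 → p2)=T] refutes=False
  v=0010: Γ:[p3=F] Δ:[(p1 → p2)=T] refutes=False
  v=0011: Γ:[p3=T] Δ:[(p1 → p2)=T] refutes=False
  v=0100: Γ:[p3=F] Δ:[(p1 → p2)=F] refutes=False
  v=0101: Γ:[p3=T] Δ:[(p1 → p2)=F] refutes=True  ← countermodel

Result: NO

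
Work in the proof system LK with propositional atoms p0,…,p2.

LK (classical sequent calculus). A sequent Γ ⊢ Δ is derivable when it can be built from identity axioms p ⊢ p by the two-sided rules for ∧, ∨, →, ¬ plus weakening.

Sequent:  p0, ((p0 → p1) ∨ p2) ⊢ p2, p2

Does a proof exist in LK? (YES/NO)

Truth-table refutation:
  v=000: Γ:[p0=F, ((p0 → p1) ∨ p2)=T] Δ:[p2=F, p2=F] refutes=False
  v=001: Γ:[p0=F, ((p0 → p1) ∨ p2)=T] Δ:[p2=T, p2=T] refutes=False
  v=010: Γ:[p0=F, ((p0 → p1) ∨ p2)=T] Δ:[p2=F, p2=F] refutes=False
  v=011: Γ:[p0=F, ((p0 → p1) ∨ p2)=T] Δ:[p2=T, p2=T] refutes=False
  v=100: Γ:[p0=T, ((p0 → p1) ∨ p2)=F] Δ:[p2=F, p2=F] refutes=False
  v=101: Γ:[p0=T, ((p0 → p1) ∨ p2)=T] Δ:[p2=T, p2=T] refutes=False
  v=110: Γ:[p0=T, ((p0 → p1) ∨ p2)=T] Δ:[p2=F, p2=F] refutes=True  ← countermodel

Result: NO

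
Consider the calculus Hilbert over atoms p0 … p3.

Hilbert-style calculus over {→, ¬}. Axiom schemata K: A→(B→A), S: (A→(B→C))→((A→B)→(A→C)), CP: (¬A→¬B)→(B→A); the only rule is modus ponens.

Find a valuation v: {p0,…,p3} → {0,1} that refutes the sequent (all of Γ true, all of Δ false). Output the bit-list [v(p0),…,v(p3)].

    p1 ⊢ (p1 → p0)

Enumerate valuations to refute Γ ⊢ Δ:
  v=0000: Γ:[p1=F] Δ:[(p1 → p0)=T] refutes=False
  v=0001: Γ:[p1=F] Δ:[(p1 → p0)=T] refutes=False
  v=0010: Γ:[p1=F] Δ:[(p1 → p0)=T] refutes=False
  v=0011: Γ:[p1=F] Δ:[(p1 → p0)=T] refutes=False
  v=0100: Γ:[p1=T] Δ:[(p1 → p0)=F] refutes=True  ← countermodel

Result: [0, 1, 0, 0]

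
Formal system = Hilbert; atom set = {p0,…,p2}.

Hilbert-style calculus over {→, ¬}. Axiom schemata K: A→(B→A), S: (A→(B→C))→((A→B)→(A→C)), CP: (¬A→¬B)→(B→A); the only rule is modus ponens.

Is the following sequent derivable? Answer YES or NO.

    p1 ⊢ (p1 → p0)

Truth-table refutation:
  v=000: Γ:[p1=F] Δ:[(p1 → p0)=T] refutes=False
  v=001: Γ:[p1=F] Δ:[(p1 → p0)=T] refutes=False
  v=010: Γ:[p1=T] Δ:[(p1 → p0)=F] refutes=True  ← countermodel

Result: NO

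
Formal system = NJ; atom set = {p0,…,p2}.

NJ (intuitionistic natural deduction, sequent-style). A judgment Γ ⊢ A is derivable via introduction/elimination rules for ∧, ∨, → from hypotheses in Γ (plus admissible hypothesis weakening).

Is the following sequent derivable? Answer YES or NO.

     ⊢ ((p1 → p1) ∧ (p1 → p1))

Proof tree:
[∧I]  ⊢ ((p1 → p1) ∧ (p1 → p1))
  [→I]  ⊢ (p1 → p1)
    [Ax] p1 ⊢ p1
  [→I]  ⊢ (p1 → p1)
    [Ax] p1 ⊢ p1

Result: YES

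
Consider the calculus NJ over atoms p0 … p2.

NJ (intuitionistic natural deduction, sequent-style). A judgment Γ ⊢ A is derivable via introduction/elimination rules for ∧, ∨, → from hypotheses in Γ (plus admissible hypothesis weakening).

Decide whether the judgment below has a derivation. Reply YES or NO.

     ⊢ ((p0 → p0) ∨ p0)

Derivation (root first):
[∨I₁]  ⊢ ((p0 → p0) ∨ p0)
  [→I]  ⊢ (p0 → p0)
    [Ax] p0 ⊢ p0

Result: YES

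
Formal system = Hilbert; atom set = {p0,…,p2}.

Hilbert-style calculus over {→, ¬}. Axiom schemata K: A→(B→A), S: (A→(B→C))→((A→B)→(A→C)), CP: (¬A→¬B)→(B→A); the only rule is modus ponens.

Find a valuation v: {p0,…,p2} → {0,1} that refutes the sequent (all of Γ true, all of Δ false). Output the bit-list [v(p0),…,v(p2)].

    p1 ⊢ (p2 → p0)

Enumerate valuations to refute Γ ⊢ Δ:
  v=000: Γ:[p1=F] Δ:[(p2 → p0)=T] refutes=False
  v=001: Γ:[p1=F] Δ:[(p2 → p0)=F] refutes=False
  v=010: Γ:[p1=T] Δ:[(p2 → p0)=T] refutes=False
  v=011: Γ:[p1=T] Δ:[(p2 → p0)=F] refutes=True  ← countermodel

Result: [0, 1, 1]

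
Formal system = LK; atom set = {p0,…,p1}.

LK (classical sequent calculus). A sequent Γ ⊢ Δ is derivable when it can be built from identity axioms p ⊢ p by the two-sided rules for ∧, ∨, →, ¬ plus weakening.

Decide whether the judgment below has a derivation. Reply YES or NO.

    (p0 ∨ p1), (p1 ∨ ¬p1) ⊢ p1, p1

Search for a countermodel by truth-table:
  v=00: Γ:[(p0 ∨ p1)=F, (p1 ∨ ¬p1)=T] Δ:[p1=F, p1=F] refutes=False
  v=01: Γ:[(p0 ∨ p1)=T, (p1 ∨ ¬p1)=T] Δ:[p1=T, p1=T] refutes=False
  v=10: Γ:[(p0 ∨ p1)=T, (p1 ∨ ¬p1)=T] Δ:[p1=F, p1=F] refutes=True  ← countermodel

Result: NO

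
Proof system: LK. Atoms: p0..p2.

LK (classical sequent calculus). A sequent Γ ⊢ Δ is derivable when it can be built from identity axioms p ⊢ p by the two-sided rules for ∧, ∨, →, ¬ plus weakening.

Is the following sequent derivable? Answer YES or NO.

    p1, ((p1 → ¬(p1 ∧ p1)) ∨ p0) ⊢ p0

Derivation (root first):
[∨L] p1, ((p1 → ¬(p1 ∧ p1)) ∨ p0) ⊢ p0
  [→L] p1, (p1 → ¬(p1 ∧ p1)) ⊢ 
    [Ax] p1 ⊢ p1
    [¬L] p1, ¬(p1 ∧ p1) ⊢ 
      [∧R] p1 ⊢ (p1 ∧ p1)
        [Ax] p1 ⊢ p1
        [Ax] p1 ⊢ p1
  [Ax] p0 ⊢ p0

Result: YES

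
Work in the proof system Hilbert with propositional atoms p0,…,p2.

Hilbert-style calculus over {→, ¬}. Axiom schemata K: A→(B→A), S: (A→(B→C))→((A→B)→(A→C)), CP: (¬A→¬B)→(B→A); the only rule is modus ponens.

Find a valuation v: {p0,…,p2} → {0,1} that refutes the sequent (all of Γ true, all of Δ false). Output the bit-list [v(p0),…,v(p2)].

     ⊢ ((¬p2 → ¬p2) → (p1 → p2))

Search for a countermodel by truth-table:
  v=000: Γ:[] Δ:[((¬p2 → ¬p2) → (p1 → p2))=T] refutes=False
  v=001: Γ:[] Δ:[((¬p2 → ¬p2) → (p1 → p2))=T] refutes=False
  v=010: Γ:[] Δ:[((¬p2 → ¬p2) → (p1 → p2))=F] refutes=True  ← countermodel

Result: [0, 1, 0]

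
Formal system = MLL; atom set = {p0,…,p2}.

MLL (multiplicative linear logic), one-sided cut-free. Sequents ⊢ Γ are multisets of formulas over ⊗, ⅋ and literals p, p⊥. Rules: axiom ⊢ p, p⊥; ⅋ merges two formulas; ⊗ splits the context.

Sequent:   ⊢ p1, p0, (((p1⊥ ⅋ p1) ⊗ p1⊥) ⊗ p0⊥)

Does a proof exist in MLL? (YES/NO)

Proof tree:
[⊗]  ⊢ p1, p0, (((p1⊥ ⅋ p1) ⊗ p1⊥) ⊗ p0⊥)
  [⊗]  ⊢ p1, ((p1⊥ ⅋ p1) ⊗ p1⊥)
    [⅋]  ⊢ (p1⊥ ⅋ p1)
      [Ax]  ⊢ p1, p1⊥
    [Ax]  ⊢ p1, p1⊥
  [Ax]  ⊢ p0, p0⊥

Result: YES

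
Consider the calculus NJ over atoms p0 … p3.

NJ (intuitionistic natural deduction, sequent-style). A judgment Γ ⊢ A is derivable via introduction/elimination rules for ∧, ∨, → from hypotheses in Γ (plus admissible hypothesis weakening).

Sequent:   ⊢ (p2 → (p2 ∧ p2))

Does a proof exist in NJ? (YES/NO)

Derivation (root first):
[→I]  ⊢ (p2 → (p2 ∧ p2))
  [∧I] p2 ⊢ (p2 ∧ p2)
    [Wk] p2, p2 ⊢ p2
      [Ax] p2 ⊢ p2
    [Wk] p2, p2 ⊢ p2
      [Ax] p2 ⊢ p2

Result: YES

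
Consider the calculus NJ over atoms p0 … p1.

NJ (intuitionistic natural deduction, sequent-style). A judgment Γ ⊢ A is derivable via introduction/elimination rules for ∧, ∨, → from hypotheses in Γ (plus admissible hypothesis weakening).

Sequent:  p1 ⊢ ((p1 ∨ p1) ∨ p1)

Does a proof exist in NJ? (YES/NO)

Derivation (root first):
[∨I₁] p1 ⊢ ((p1 ∨ p1) ∨ p1)
  [∨I₁] p1 ⊢ (p1 ∨ p1)
    [Ax] p1 ⊢ p1

Result: YES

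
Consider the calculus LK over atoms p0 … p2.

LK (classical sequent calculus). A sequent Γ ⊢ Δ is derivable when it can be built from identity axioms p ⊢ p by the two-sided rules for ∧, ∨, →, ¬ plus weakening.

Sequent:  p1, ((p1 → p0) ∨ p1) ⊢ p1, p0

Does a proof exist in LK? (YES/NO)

Derivation (root first):
[∨L] p1, ((p1 → p0) ∨ p1) ⊢ p1, p0
  [→L] p1, (p1 → p0) ⊢ p0
    [Ax] p1 ⊢ p1
    [Ax] p0 ⊢ p0
  [Ax] p1 ⊢ p1

Result: YES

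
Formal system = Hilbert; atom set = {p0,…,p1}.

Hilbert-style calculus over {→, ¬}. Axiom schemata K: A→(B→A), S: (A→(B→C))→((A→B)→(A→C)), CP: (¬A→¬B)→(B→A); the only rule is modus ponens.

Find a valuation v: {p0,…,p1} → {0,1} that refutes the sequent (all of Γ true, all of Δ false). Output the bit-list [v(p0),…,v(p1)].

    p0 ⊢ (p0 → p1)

Truth-table refutation:
  v=00: Γ:[p0=F] Δ:[(p0 → p1)=T] refutes=False
  v=01: Γ:[p0=F] Δ:[(p0 → p1)=T] refutes=False
  v=10: Γ:[p0=T] Δ:[(p0 → p1)=F] refutes=True  ← countermodel

Result: [1, 0]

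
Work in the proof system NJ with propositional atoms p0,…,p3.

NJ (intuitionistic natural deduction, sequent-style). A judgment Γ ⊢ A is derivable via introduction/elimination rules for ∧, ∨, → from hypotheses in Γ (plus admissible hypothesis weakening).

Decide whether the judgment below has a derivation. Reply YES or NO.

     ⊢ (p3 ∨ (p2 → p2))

Proof tree:
[∨I₂]  ⊢ (p3 ∨ (p2 → p2))
  [→I]  ⊢ (p2 → p2)
    [Ax] p2 ⊢ p2

Result: YES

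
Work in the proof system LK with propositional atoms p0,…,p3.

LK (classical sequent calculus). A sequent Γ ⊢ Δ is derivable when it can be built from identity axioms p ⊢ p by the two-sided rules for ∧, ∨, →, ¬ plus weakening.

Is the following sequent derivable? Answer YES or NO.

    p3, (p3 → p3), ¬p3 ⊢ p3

Derivation (root first):
[WR] p3, (p3 → p3), ¬p3 ⊢ p3
  [¬L] p3, (p3 → p3), ¬p3 ⊢ 
    [→L] p3, (p3 → p3) ⊢ p3
      [Ax] p3 ⊢ p3
      [Ax] p3 ⊢ p3

Result: YES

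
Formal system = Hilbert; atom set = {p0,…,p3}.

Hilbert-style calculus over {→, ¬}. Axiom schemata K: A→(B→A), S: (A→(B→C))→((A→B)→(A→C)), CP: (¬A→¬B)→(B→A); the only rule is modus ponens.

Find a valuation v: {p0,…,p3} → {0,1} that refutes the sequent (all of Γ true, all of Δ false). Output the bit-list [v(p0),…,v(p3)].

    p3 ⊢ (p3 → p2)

Search for a countermodel by truth-table:
  v=0000: Γ:[p3=F] Δ:[(p3 → p2)=T] refutes=False
  v=0001: Γ:[p3=T] Δ:[(p3 → p2)=F] refutes=True  ← countermodel

Result: [0, 0, 0, 1]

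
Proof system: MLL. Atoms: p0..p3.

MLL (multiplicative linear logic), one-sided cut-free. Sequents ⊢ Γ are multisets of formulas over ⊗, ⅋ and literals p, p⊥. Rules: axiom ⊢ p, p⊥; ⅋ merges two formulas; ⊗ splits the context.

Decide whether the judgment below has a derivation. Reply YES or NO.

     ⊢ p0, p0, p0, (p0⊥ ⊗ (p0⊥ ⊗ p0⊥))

Derivation (root first):
[⊗]  ⊢ p0, p0, p0, (p0⊥ ⊗ (p0⊥ ⊗ p0⊥))
  [Ax]  ⊢ p0, p0⊥
  [⊗]  ⊢ p0, p0, (p0⊥ ⊗ p0⊥)
    [Ax]  ⊢ p0, p0⊥
    [Ax]  ⊢ p0, p0⊥

Result: YES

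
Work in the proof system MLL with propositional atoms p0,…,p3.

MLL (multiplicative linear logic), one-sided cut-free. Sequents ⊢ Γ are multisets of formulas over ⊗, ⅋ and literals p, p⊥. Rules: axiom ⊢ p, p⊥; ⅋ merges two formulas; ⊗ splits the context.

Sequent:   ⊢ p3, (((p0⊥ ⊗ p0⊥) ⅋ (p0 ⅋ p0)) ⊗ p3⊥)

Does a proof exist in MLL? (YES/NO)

Derivation trace:
[⊗]  ⊢ p3, (((p0⊥ ⊗ p0⊥) ⅋ (p0 ⅋ p0)) ⊗ p3⊥)
  [⅋]  ⊢ ((p0⊥ ⊗ p0⊥) ⅋ (p0 ⅋ p0))
    [⅋]  ⊢ (p0⊥ ⊗ p0⊥), (p0 ⅋ p0)
      [⊗]  ⊢ p0, p0, (p0⊥ ⊗ p0⊥)
        [Ax]  ⊢ p0, p0⊥
        [Ax]  ⊢ p0, p0⊥
  [Ax]  ⊢ p3, p3⊥

Result: YES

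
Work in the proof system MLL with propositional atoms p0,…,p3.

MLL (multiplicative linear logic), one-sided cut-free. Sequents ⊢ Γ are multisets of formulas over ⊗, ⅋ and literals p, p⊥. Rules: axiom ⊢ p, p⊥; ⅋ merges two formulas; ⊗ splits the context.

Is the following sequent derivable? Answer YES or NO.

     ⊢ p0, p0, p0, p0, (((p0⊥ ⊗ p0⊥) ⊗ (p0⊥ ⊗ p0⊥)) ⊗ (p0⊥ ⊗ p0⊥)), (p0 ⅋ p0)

Proof tree:
[⅋]  ⊢ p0, p0, p0, p0, (((p0⊥ ⊗ p0⊥) ⊗ (p0⊥ ⊗ p0⊥)) ⊗ (p0⊥ ⊗ p0⊥)), (p0 ⅋ p0)
  [⊗]  ⊢ p0, p0, p0, p0, p0, p0, (((p0⊥ ⊗ p0⊥) ⊗ (p0⊥ ⊗ p0⊥)) ⊗ (p0⊥ ⊗ p0⊥))
    [⊗]  ⊢ p0, p0, p0, p0, ((p0⊥ ⊗ p0⊥) ⊗ (p0⊥ ⊗ p0⊥))
      [⊗]  ⊢ p0, p0, (p0⊥ ⊗ p0⊥)
        [Ax]  ⊢ p0, p0⊥
        [Ax]  ⊢ p0, p0⊥
      [⊗]  ⊢ p0, p0, (p0⊥ ⊗ p0⊥)
        [Ax]  ⊢ p0, p0⊥
        [Ax]  ⊢ p0, p0⊥
    [⊗]  ⊢ p0, p0, (p0⊥ ⊗ p0⊥)
      [Ax]  ⊢ p0, p0⊥
      [Ax]  ⊢ p0, p0⊥

Result: YES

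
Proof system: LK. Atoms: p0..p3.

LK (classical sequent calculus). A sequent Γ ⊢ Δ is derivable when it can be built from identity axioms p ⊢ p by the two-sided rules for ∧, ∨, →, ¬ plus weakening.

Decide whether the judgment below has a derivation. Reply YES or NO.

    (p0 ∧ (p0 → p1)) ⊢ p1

Derivation (root first):
[∧L] (p0 ∧ (p0 → p1)) ⊢ p1
  [→L] p0, (p0 → p1) ⊢ p1
    [Ax] p0 ⊢ p0
    [Ax] p1 ⊢ p1

Result: YES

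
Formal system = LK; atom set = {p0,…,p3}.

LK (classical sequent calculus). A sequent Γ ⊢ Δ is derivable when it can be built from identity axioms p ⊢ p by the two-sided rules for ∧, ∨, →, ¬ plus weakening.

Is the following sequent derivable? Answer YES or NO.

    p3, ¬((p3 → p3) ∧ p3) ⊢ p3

Derivation trace:
[¬L] p3, ¬((p3 → p3) ∧ p3) ⊢ p3
  [∧R] p3 ⊢ p3, ((p3 → p3) ∧ p3)
    [→R]  ⊢ p3, (p3 → p3)
      [WR] p3 ⊢ p3, p3
        [Ax] p3 ⊢ p3
    [WR] p3 ⊢ p3, p3
      [Ax] p3 ⊢ p3

Result: YES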